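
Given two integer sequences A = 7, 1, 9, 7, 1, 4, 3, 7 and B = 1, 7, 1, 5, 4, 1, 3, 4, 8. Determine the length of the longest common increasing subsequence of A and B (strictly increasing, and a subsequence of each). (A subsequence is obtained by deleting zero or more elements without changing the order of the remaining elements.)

A longest common strictly increasing subsequence is 1, 7 (length 2); it appears in order in both A and B, and no longer such subsequence exists.

2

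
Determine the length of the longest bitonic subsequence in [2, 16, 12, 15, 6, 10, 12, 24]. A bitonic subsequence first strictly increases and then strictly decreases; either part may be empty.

5

One longest bitonic subsequence is 2, 6, 10, 12, 24 (positions 1,5,6,7,8): it rises to 24 then falls. Length 5 is optimal.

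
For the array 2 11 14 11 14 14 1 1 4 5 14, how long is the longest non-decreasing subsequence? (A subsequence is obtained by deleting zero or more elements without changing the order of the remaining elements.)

6

Let dp[i] be the longest non-decreasing subsequence ending at position i. Then dp = [1, 2, 3, 3, 4, 5, 1, 2, 3, 4, 6].
The maximum is 6; one witness is 2, 11, 14, 14, 14, 14 at positions 1,2,3,5,6,11.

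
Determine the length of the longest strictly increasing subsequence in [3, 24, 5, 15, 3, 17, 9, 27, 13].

One longest increasing subsequence is 3, 5, 15, 17, 27 (positions 1,3,4,6,8), of length 5; no longer one exists.

5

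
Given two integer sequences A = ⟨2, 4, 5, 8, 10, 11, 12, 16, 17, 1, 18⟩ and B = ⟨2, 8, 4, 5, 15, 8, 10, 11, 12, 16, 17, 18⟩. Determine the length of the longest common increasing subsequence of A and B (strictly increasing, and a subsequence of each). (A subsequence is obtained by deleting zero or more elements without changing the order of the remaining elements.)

For each value that appears in both, track the longest common increasing run ending there.
The best achievable length is 10; one witness is 2, 4, 5, 8, 10, 11, 12, 16, 17, 18 (A-positions 1,2,3,4,5,6,7,8,9,11, B-positions 1,3,4,6,7,8,9,10,11,12).

10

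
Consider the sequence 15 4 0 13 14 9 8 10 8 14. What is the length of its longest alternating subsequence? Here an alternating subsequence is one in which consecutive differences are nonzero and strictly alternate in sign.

Track the best alternating length ending on an up-step vs a down-step at each position: up/down = 1/1, 1/2, 1/2, 3/2, 3/2, 3/4, 3/4, 5/4, 3/6, 7/2.
The maximum over both is 7; one such subsequence is 15, 4, 13, 9, 10, 8, 14.

7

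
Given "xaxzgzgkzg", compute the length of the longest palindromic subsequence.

5

One longest palindromic subsequence is gzkzg (positions 5,6,8,9,10); it reads the same forward and backward, and the interval DP gives dp[1][10] = 5.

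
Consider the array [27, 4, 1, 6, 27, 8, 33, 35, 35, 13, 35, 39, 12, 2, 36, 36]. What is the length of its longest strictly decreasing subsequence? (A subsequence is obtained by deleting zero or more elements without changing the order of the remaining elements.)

4

One longest decreasing subsequence is 27, 13, 12, 2 (positions 1,10,13,14), of length 4; no longer one exists.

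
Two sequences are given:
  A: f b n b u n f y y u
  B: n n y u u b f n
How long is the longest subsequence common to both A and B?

4

A longest common subsequence is nnyu (length 4); the LCS DP confirms no longer common subsequence exists.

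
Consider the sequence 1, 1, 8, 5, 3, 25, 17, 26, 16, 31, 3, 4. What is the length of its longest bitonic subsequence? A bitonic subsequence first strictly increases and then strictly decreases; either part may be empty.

6

One longest bitonic subsequence is 1, 8, 25, 17, 16, 4 (positions 1,3,6,7,9,12): it rises to 25 then falls. Length 6 is optimal.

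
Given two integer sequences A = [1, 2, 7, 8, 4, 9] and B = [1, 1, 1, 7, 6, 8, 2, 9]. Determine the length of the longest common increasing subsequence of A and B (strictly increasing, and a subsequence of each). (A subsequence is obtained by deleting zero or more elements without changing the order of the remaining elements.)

4

For each value that appears in both, track the longest common increasing run ending there.
The best achievable length is 4; one witness is 1, 7, 8, 9 (A-positions 1,3,4,6, B-positions 1,4,6,8).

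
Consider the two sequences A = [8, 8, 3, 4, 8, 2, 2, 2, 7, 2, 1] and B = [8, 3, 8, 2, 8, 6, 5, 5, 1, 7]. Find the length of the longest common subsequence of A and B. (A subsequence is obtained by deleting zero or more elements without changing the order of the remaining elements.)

5

Backtracking the LCS table gives one alignment: 8 (A2,B1) → 3 (A3,B2) → 8 (A5,B3) → 2 (A6,B4) → 7 (A9,B10).
So the longest common subsequence has length 5.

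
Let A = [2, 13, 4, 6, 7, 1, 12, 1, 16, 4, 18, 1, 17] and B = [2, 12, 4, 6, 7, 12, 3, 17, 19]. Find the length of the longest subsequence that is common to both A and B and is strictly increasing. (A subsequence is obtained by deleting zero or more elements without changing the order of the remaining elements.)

A longest common strictly increasing subsequence is 2, 4, 6, 7, 12, 17 (length 6); it appears in order in both A and B, and no longer such subsequence exists.

6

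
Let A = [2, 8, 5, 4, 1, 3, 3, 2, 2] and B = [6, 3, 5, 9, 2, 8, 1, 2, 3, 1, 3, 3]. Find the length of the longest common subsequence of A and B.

5

A longest common subsequence is 2, 8, 1, 3, 3 (length 5); the LCS DP confirms no longer common subsequence exists.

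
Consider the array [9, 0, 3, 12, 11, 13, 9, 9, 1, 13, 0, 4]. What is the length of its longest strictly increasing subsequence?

4

Let dp[i] be the longest increasing subsequence ending at position i. Then dp = [1, 1, 2, 3, 3, 4, 3, 3, 2, 4, 1, 3].
The maximum is 4; one witness is 0, 3, 12, 13 at positions 2,3,4,6.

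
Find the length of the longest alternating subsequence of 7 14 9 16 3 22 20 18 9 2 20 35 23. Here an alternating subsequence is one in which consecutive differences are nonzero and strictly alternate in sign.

A longest alternating subsequence is 7, 14, 9, 16, 3, 22, 20, 35, 23 (positions 1,2,3,4,5,6,7,12,13); its 8 consecutive differences strictly alternate in sign, and length 9 is optimal.

9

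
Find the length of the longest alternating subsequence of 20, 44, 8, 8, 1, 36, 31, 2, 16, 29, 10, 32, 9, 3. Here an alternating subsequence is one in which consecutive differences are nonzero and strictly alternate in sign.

Track the best alternating length ending on an up-step vs a down-step at each position: up/down = 1/1, 2/1, 1/3, 1/3, 1/3, 4/3, 4/5, 4/5, 6/5, 6/5, 6/7, 8/5, 6/9, 6/9.
The maximum over both is 9; one such subsequence is 20, 44, 8, 36, 2, 16, 10, 32, 9.

9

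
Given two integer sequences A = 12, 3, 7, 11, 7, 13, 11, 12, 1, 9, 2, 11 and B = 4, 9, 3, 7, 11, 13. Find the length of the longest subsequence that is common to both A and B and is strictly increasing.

For each value that appears in both, track the longest common increasing run ending there.
The best achievable length is 4; one witness is 3, 7, 11, 13 (A-positions 2,3,4,6, B-positions 3,4,5,6).

4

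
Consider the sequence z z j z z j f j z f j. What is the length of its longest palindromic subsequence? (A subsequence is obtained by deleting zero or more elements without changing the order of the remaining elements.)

7

One longest palindromic subsequence is jzjfjzj (positions 3,5,6,7,8,9,11); it reads the same forward and backward, and the interval DP gives dp[1][11] = 7.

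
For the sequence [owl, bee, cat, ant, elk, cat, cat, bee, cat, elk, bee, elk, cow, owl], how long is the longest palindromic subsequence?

One longest palindromic subsequence is owl bee elk cat bee cat elk bee owl (positions 1,2,5,6,8,9,10,11,14); it reads the same forward and backward, and the interval DP gives dp[1][14] = 9.

9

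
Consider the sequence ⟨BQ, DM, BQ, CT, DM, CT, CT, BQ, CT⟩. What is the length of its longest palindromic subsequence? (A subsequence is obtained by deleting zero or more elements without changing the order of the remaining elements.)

5

Using dp[i][j] = 2 + dp[i+1][j−1] if the ends match, else max(dp[i+1][j], dp[i][j−1]):
dp[1][9] = 5. A witness is BQ CT CT CT BQ at positions 3,4,6,7,8.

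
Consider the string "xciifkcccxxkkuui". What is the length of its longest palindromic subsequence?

7

One longest palindromic subsequence is ikcccki (positions 3,6,7,8,9,13,16); it reads the same forward and backward, and the interval DP gives dp[1][16] = 7.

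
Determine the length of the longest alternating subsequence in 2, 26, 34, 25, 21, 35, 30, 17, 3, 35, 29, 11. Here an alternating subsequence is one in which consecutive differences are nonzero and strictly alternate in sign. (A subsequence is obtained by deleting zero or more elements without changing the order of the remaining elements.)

A longest alternating subsequence is 2, 26, 25, 35, 30, 35, 29 (positions 1,2,4,6,7,10,11); its 6 consecutive differences strictly alternate in sign, and length 7 is optimal.

7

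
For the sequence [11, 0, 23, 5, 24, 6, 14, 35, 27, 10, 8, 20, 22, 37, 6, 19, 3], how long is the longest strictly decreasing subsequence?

6

Let dp[i] be the longest decreasing subsequence ending at position i. Then dp = [1, 2, 1, 2, 1, 2, 2, 1, 2, 3, 4, 3, 3, 1, 5, 4, 6].
The maximum is 6; one witness is 23, 14, 10, 8, 6, 3 at positions 3,7,10,11,15,17.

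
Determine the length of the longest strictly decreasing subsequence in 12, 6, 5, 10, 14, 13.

Let dp[i] be the longest decreasing subsequence ending at position i. Then dp = [1, 2, 3, 2, 1, 2].
The maximum is 3; one witness is 12, 6, 5 at positions 1,2,3.

3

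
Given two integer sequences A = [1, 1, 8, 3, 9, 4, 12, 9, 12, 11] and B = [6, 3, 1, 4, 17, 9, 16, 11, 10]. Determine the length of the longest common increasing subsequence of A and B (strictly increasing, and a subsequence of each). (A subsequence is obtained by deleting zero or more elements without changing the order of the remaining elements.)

4

For each value that appears in both, track the longest common increasing run ending there.
The best achievable length is 4; one witness is 3, 4, 9, 11 (A-positions 4,6,8,10, B-positions 2,4,6,8).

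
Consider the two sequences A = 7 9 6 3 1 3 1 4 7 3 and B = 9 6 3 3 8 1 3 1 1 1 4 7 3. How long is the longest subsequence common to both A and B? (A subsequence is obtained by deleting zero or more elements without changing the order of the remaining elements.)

9

Backtracking the LCS table gives one alignment: 9 (A2,B1) → 6 (A3,B2) → 3 (A4,B4) → 1 (A5,B6) → 3 (A6,B7) → 1 (A7,B10) → 4 (A8,B11) → 7 (A9,B12) → 3 (A10,B13).
So the longest common subsequence has length 9.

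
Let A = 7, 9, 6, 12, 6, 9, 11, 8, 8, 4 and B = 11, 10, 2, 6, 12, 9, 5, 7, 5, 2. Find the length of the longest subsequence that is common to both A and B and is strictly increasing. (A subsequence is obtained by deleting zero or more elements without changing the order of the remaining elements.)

A longest common strictly increasing subsequence is 6, 12 (length 2); it appears in order in both A and B, and no longer such subsequence exists.

2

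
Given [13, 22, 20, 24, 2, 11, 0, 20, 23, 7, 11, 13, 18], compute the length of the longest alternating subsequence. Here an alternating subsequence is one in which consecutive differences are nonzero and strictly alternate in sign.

10

Track the best alternating length ending on an up-step vs a down-step at each position: up/down = 1/1, 2/1, 2/3, 4/1, 1/5, 6/5, 1/7, 8/5, 8/5, 8/9, 10/9, 10/9, 10/9.
The maximum over both is 10; one such subsequence is 13, 22, 20, 24, 2, 11, 0, 20, 7, 11.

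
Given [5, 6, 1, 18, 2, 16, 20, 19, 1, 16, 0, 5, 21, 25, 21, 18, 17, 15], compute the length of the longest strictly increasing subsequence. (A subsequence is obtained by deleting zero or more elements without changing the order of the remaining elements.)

6

Scanning left to right, the best length ending at each element is: 5→1, 6→2, 1→1, 18→3, 2→2, 16→3, 20→4, 19→4, 1→1, 16→3, 0→1, 5→3, 21→5, 25→6, 21→5, 18→4, 17→4, 15→4.
So the longest increasing subsequence has length 6, e.g. 5, 6, 18, 20, 21, 25.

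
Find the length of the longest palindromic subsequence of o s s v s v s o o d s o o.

9

Using dp[i][j] = 2 + dp[i+1][j−1] if the ends match, else max(dp[i+1][j], dp[i][j−1]):
dp[1][13] = 9. A witness is ossvsvsso at positions 1,2,3,4,5,6,7,11,13.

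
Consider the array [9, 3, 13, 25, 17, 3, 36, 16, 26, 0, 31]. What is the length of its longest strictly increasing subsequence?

Scanning left to right, the best length ending at each element is: 9→1, 3→1, 13→2, 25→3, 17→3, 3→1, 36→4, 16→3, 26→4, 0→1, 31→5.
So the longest increasing subsequence has length 5, e.g. 9, 13, 25, 26, 31.

5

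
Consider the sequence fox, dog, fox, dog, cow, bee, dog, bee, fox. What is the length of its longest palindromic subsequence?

5

Using dp[i][j] = 2 + dp[i+1][j−1] if the ends match, else max(dp[i+1][j], dp[i][j−1]):
dp[1][9] = 5. A witness is fox bee dog bee fox at positions 1,6,7,8,9.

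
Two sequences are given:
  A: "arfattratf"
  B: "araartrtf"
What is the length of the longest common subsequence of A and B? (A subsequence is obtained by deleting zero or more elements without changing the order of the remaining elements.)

A longest common subsequence is aratrtf (length 7); the LCS DP confirms no longer common subsequence exists.

7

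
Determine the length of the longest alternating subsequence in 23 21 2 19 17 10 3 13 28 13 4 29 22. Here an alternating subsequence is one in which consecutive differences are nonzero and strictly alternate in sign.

8

Track the best alternating length ending on an up-step vs a down-step at each position: up/down = 1/1, 1/2, 1/2, 3/2, 3/4, 3/4, 3/4, 5/4, 5/1, 5/6, 5/6, 7/1, 7/8.
The maximum over both is 8; one such subsequence is 23, 2, 19, 17, 28, 13, 29, 22.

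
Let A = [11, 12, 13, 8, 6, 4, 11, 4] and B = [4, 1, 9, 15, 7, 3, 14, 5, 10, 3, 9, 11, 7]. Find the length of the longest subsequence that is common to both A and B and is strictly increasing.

2

For each value that appears in both, track the longest common increasing run ending there.
The best achievable length is 2; one witness is 4, 11 (A-positions 6,7, B-positions 1,12).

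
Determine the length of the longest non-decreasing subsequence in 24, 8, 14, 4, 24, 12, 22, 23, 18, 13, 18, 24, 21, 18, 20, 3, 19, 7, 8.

Let dp[i] be the longest non-decreasing subsequence ending at position i. Then dp = [1, 1, 2, 1, 3, 2, 3, 4, 3, 3, 4, 5, 5, 5, 6, 1, 6, 2, 3].
The maximum is 6; one witness is 8, 14, 18, 18, 18, 20 at positions 2,3,9,11,14,15.

6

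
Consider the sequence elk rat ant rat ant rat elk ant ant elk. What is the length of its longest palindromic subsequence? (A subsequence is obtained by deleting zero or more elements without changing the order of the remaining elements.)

7

One longest palindromic subsequence is elk ant ant elk ant ant elk (positions 1,3,5,7,8,9,10); it reads the same forward and backward, and the interval DP gives dp[1][10] = 7.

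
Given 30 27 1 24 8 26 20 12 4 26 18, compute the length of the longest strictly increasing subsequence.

Let dp[i] be the longest increasing subsequence ending at position i. Then dp = [1, 1, 1, 2, 2, 3, 3, 3, 2, 4, 4].
The maximum is 4; one witness is 1, 8, 20, 26 at positions 3,5,7,10.

4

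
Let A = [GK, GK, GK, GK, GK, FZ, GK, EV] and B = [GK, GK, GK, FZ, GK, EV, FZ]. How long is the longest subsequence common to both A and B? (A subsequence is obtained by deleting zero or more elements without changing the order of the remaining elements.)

6

Backtracking the LCS table gives one alignment: GK (A3,B1) → GK (A4,B2) → GK (A5,B3) → FZ (A6,B4) → GK (A7,B5) → EV (A8,B6).
So the longest common subsequence has length 6.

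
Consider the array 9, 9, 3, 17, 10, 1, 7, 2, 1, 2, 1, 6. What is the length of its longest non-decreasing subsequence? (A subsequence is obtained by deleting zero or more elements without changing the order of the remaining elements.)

4

One longest non-decreasing subsequence is 1, 2, 2, 6 (positions 6,8,10,12), of length 4; no longer one exists.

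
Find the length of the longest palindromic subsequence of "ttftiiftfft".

8

One longest palindromic subsequence is tftiitft (positions 1,3,4,5,6,8,10,11); it reads the same forward and backward, and the interval DP gives dp[1][11] = 8.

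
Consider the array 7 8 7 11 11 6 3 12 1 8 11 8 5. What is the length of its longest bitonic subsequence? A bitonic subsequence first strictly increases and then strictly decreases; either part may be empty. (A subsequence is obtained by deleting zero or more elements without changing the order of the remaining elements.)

One longest bitonic subsequence is 7, 8, 11, 12, 11, 8, 5 (positions 1,2,4,8,11,12,13): it rises to 12 then falls. Length 7 is optimal.

7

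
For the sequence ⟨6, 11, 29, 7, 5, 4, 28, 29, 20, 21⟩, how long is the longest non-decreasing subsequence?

One longest non-decreasing subsequence is 6, 11, 29, 29 (positions 1,2,3,8), of length 4; no longer one exists.

4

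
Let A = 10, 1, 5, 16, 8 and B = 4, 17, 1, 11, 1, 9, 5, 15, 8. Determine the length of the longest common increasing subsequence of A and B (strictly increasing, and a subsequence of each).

For each value that appears in both, track the longest common increasing run ending there.
The best achievable length is 3; one witness is 1, 5, 8 (A-positions 2,3,5, B-positions 3,7,9).

3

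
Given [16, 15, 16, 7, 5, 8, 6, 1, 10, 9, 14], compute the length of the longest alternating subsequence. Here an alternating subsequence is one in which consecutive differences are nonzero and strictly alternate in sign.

Track the best alternating length ending on an up-step vs a down-step at each position: up/down = 1/1, 1/2, 3/1, 1/4, 1/4, 5/4, 5/6, 1/6, 7/4, 7/8, 9/4.
The maximum over both is 9; one such subsequence is 16, 15, 16, 7, 8, 6, 10, 9, 14.

9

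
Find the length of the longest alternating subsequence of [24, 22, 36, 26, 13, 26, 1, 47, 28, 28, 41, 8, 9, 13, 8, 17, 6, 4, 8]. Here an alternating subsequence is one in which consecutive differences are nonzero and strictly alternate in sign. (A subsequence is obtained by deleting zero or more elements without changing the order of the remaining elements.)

15

A longest alternating subsequence is 24, 22, 36, 13, 26, 1, 47, 28, 41, 8, 9, 8, 17, 6, 8 (positions 1,2,3,5,6,7,8,9,11,12,13,15,16,17,19); its 14 consecutive differences strictly alternate in sign, and length 15 is optimal.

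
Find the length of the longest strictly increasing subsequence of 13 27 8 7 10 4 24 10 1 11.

Scanning left to right, the best length ending at each element is: 13→1, 27→2, 8→1, 7→1, 10→2, 4→1, 24→3, 10→2, 1→1, 11→3.
So the longest increasing subsequence has length 3, e.g. 8, 10, 24.

3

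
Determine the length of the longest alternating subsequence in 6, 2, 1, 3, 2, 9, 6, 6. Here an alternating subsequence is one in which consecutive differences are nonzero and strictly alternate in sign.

6

A longest alternating subsequence is 6, 2, 3, 2, 9, 6 (positions 1,2,4,5,6,7); its 5 consecutive differences strictly alternate in sign, and length 6 is optimal.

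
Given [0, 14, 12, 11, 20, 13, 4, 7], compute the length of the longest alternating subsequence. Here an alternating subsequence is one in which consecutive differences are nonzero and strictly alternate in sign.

A longest alternating subsequence is 0, 14, 12, 20, 4, 7 (positions 1,2,3,5,7,8); its 5 consecutive differences strictly alternate in sign, and length 6 is optimal.

6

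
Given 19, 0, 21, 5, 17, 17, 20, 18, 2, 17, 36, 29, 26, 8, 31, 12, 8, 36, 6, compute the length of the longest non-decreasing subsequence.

One longest non-decreasing subsequence is 0, 5, 17, 17, 20, 29, 31, 36 (positions 2,4,5,6,7,12,15,18), of length 8; no longer one exists.

8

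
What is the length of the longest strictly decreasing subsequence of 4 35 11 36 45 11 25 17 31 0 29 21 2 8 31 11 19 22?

Scanning left to right, the best length ending at each element is: 4→1, 35→1, 11→2, 36→1, 45→1, 11→2, 25→2, 17→3, 31→2, 0→4, 29→3, 21→4, 2→5, 8→5, 31→2, 11→5, 19→5, 22→4.
So the longest decreasing subsequence has length 5, e.g. 35, 31, 29, 21, 2.

5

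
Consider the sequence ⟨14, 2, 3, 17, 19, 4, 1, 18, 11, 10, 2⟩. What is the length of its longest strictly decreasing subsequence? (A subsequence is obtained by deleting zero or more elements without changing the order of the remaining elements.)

5

Scanning left to right, the best length ending at each element is: 14→1, 2→2, 3→2, 17→1, 19→1, 4→2, 1→3, 18→2, 11→3, 10→4, 2→5.
So the longest decreasing subsequence has length 5, e.g. 19, 18, 11, 10, 2.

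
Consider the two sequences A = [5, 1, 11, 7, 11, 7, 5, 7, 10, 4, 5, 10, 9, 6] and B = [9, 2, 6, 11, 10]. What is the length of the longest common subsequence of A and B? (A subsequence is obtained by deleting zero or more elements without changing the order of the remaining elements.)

2

A longest common subsequence is 11, 10 (length 2); the LCS DP confirms no longer common subsequence exists.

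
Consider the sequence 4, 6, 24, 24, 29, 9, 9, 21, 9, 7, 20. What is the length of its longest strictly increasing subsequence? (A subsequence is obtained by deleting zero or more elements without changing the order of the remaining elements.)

Scanning left to right, the best length ending at each element is: 4→1, 6→2, 24→3, 24→3, 29→4, 9→3, 9→3, 21→4, 9→3, 7→3, 20→4.
So the longest increasing subsequence has length 4, e.g. 4, 6, 24, 29.

4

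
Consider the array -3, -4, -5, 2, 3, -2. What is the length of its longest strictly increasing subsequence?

Scanning left to right, the best length ending at each element is: -3→1, -4→1, -5→1, 2→2, 3→3, -2→2.
So the longest increasing subsequence has length 3, e.g. -3, 2, 3.

3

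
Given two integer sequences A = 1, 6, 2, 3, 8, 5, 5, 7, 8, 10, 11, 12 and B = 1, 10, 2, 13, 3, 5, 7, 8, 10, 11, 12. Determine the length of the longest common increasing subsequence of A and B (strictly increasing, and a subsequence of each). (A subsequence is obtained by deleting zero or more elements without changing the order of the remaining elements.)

A longest common strictly increasing subsequence is 1, 2, 3, 5, 7, 8, 10, 11, 12 (length 9); it appears in order in both A and B, and no longer such subsequence exists.

9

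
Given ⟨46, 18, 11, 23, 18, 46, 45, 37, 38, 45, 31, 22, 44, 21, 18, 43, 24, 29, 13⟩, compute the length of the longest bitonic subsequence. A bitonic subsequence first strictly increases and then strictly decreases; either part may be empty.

10

Let inc[i] be the LIS ending at i and dec[i] the longest strictly decreasing subsequence starting at i. inc = [1, 1, 1, 2, 2, 3, 3, 3, 4, 5, 3, 3, 5, 3, 2, 5, 4, 5, 2], dec = [8, 2, 1, 5, 2, 8, 7, 6, 6, 6, 5, 4, 4, 3, 2, 3, 2, 2, 1].
max_i inc[i]+dec[i]−1 = 10, with one witness 18, 23, 46, 45, 38, 31, 22, 21, 18, 13.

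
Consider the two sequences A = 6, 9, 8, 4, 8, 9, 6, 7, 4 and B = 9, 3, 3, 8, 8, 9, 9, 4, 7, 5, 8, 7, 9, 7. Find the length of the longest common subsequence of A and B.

A longest common subsequence is 9, 8, 4, 8, 9, 7 (length 6); the LCS DP confirms no longer common subsequence exists.

6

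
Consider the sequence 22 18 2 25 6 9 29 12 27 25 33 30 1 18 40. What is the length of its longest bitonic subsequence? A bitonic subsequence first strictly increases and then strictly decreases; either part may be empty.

Let inc[i] be the LIS ending at i and dec[i] the longest strictly decreasing subsequence starting at i. inc = [1, 1, 1, 2, 2, 3, 4, 4, 5, 5, 6, 6, 1, 5, 7], dec = [4, 3, 2, 3, 2, 2, 4, 2, 3, 2, 3, 2, 1, 1, 1].
max_i inc[i]+dec[i]−1 = 8, with one witness 2, 6, 9, 12, 27, 33, 30, 18.

8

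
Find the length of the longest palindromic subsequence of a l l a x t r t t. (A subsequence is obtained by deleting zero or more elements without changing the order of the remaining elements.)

4

Using dp[i][j] = 2 + dp[i+1][j−1] if the ends match, else max(dp[i+1][j], dp[i][j−1]):
dp[1][9] = 4. A witness is alla at positions 1,2,3,4.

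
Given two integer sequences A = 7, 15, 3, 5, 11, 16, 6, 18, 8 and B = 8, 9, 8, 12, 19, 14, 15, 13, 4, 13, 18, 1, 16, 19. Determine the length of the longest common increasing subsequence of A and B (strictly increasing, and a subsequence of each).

2

A longest common strictly increasing subsequence is 15, 18 (length 2); it appears in order in both A and B, and no longer such subsequence exists.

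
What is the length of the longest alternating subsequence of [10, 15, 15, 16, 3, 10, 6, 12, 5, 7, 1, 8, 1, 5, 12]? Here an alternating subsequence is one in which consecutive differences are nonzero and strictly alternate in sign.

Track the best alternating length ending on an up-step vs a down-step at each position: up/down = 1/1, 2/1, 2/1, 2/1, 1/3, 4/3, 4/5, 6/3, 4/7, 8/7, 1/9, 10/7, 1/11, 12/11, 12/3.
The maximum over both is 12; one such subsequence is 10, 15, 3, 10, 6, 12, 5, 7, 1, 8, 1, 5.

12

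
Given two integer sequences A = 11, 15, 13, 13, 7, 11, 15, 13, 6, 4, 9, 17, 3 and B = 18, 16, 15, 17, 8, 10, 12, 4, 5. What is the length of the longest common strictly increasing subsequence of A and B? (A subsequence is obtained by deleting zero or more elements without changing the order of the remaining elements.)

2

For each value that appears in both, track the longest common increasing run ending there.
The best achievable length is 2; one witness is 15, 17 (A-positions 2,12, B-positions 3,4).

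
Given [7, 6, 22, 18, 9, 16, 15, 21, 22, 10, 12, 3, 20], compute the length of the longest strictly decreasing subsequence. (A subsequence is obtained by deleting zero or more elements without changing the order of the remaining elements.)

6

Let dp[i] be the longest decreasing subsequence ending at position i. Then dp = [1, 2, 1, 2, 3, 3, 4, 2, 1, 5, 5, 6, 3].
The maximum is 6; one witness is 22, 18, 16, 15, 10, 3 at positions 3,4,6,7,10,12.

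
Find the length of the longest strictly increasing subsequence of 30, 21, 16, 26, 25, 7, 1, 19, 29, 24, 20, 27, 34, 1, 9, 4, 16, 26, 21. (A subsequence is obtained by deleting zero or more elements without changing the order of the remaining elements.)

5

Let dp[i] be the longest increasing subsequence ending at position i. Then dp = [1, 1, 1, 2, 2, 1, 1, 2, 3, 3, 3, 4, 5, 1, 2, 2, 3, 4, 4].
The maximum is 5; one witness is 16, 19, 24, 27, 34 at positions 3,8,10,12,13.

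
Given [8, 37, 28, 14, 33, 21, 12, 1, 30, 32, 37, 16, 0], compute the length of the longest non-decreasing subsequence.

6

Let dp[i] be the longest non-decreasing subsequence ending at position i. Then dp = [1, 2, 2, 2, 3, 3, 2, 1, 4, 5, 6, 3, 1].
The maximum is 6; one witness is 8, 14, 21, 30, 32, 37 at positions 1,4,6,9,10,11.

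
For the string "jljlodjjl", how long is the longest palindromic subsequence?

5

Using dp[i][j] = 2 + dp[i+1][j−1] if the ends match, else max(dp[i+1][j], dp[i][j−1]):
dp[1][9] = 5. A witness is ljjjl at positions 2,3,7,8,9.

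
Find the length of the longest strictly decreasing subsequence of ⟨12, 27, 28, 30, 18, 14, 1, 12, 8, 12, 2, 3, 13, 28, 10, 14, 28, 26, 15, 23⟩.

One longest decreasing subsequence is 27, 18, 14, 12, 8, 2 (positions 2,5,6,8,9,11), of length 6; no longer one exists.

6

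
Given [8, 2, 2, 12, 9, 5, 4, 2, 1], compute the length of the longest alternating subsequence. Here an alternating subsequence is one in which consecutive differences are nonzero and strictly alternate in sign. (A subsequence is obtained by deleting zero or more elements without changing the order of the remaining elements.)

A longest alternating subsequence is 8, 2, 12, 9 (positions 1,2,4,5); its 3 consecutive differences strictly alternate in sign, and length 4 is optimal.

4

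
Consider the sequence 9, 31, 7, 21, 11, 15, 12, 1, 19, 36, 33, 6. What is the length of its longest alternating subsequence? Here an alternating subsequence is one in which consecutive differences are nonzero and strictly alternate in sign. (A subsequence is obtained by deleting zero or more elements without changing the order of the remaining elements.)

Track the best alternating length ending on an up-step vs a down-step at each position: up/down = 1/1, 2/1, 1/3, 4/3, 4/5, 6/5, 6/7, 1/7, 8/5, 8/1, 8/9, 8/9.
The maximum over both is 9; one such subsequence is 9, 31, 7, 21, 11, 15, 12, 36, 33.

9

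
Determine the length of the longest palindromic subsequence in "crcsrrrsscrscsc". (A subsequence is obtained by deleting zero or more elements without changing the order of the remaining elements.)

11

One longest palindromic subsequence is crcsrrrscrc (positions 1,2,3,4,5,6,7,9,10,11,15); it reads the same forward and backward, and the interval DP gives dp[1][15] = 11.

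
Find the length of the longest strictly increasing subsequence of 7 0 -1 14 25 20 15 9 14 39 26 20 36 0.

5

Let dp[i] be the longest increasing subsequence ending at position i. Then dp = [1, 1, 1, 2, 3, 3, 3, 2, 3, 4, 4, 4, 5, 2].
The maximum is 5; one witness is 7, 14, 25, 26, 36 at positions 1,4,5,11,13.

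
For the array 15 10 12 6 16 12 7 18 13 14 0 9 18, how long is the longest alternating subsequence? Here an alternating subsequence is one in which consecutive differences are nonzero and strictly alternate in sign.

11

A longest alternating subsequence is 15, 10, 12, 6, 16, 12, 18, 13, 14, 0, 9 (positions 1,2,3,4,5,6,8,9,10,11,12); its 10 consecutive differences strictly alternate in sign, and length 11 is optimal.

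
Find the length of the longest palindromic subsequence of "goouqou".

One longest palindromic subsequence is uou (positions 4,6,7); it reads the same forward and backward, and the interval DP gives dp[1][7] = 3.

3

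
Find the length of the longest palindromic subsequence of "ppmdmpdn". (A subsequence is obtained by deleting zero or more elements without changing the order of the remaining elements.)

One longest palindromic subsequence is pmdmp (positions 2,3,4,5,6); it reads the same forward and backward, and the interval DP gives dp[1][8] = 5.

5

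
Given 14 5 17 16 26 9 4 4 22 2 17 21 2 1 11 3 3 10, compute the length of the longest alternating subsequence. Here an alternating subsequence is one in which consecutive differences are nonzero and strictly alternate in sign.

13

Track the best alternating length ending on an up-step vs a down-step at each position: up/down = 1/1, 1/2, 3/1, 3/4, 5/1, 3/6, 1/6, 1/6, 7/6, 1/8, 9/8, 9/8, 1/10, 1/10, 11/10, 11/12, 11/12, 13/12.
The maximum over both is 13; one such subsequence is 14, 5, 17, 16, 26, 9, 22, 2, 17, 2, 11, 3, 10.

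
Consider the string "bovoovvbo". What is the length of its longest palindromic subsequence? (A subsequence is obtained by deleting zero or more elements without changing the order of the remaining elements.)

Using dp[i][j] = 2 + dp[i+1][j−1] if the ends match, else max(dp[i+1][j], dp[i][j−1]):
dp[1][9] = 6. A witness is ovoovo at positions 2,3,4,5,7,9.

6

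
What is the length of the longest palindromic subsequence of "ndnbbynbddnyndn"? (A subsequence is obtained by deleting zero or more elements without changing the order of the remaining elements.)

12

One longest palindromic subsequence is ndnynddnyndn (positions 1,2,3,6,7,9,10,11,12,13,14,15); it reads the same forward and backward, and the interval DP gives dp[1][15] = 12.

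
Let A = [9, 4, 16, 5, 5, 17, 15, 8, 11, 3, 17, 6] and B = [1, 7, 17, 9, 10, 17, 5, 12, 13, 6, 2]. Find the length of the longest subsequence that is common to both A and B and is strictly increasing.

A longest common strictly increasing subsequence is 9, 17 (length 2); it appears in order in both A and B, and no longer such subsequence exists.

2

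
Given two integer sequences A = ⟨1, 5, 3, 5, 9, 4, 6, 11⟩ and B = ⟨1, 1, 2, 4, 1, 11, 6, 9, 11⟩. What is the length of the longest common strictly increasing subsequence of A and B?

A longest common strictly increasing subsequence is 1, 4, 6, 11 (length 4); it appears in order in both A and B, and no longer such subsequence exists.

4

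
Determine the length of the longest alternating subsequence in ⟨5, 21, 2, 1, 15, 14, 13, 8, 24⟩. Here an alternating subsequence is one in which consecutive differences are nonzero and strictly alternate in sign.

6

A longest alternating subsequence is 5, 21, 2, 15, 14, 24 (positions 1,2,3,5,6,9); its 5 consecutive differences strictly alternate in sign, and length 6 is optimal.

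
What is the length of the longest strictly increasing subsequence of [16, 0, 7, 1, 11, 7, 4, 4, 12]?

Scanning left to right, the best length ending at each element is: 16→1, 0→1, 7→2, 1→2, 11→3, 7→3, 4→3, 4→3, 12→4.
So the longest increasing subsequence has length 4, e.g. 0, 7, 11, 12.

4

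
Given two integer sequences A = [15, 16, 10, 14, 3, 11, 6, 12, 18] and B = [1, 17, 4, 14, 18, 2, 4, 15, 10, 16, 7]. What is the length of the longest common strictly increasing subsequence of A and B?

2

A longest common strictly increasing subsequence is 14, 18 (length 2); it appears in order in both A and B, and no longer such subsequence exists.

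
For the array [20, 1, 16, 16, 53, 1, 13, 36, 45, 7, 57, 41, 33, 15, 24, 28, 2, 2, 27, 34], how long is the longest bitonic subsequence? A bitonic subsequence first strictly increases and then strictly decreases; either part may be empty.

Let inc[i] be the LIS ending at i and dec[i] the longest strictly decreasing subsequence starting at i. inc = [1, 1, 2, 2, 3, 1, 2, 3, 4, 2, 5, 4, 3, 3, 4, 5, 2, 2, 5, 6], dec = [5, 1, 4, 4, 6, 1, 3, 4, 5, 2, 5, 4, 3, 2, 2, 2, 1, 1, 1, 1].
max_i inc[i]+dec[i]−1 = 9, with one witness 1, 16, 36, 45, 57, 41, 33, 28, 27.

9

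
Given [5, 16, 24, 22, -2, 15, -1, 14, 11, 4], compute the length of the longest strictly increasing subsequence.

3

One longest increasing subsequence is 5, 16, 24 (positions 1,2,3), of length 3; no longer one exists.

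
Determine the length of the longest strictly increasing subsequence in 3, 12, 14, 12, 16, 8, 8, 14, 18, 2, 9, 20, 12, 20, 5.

6

Let dp[i] be the longest increasing subsequence ending at position i. Then dp = [1, 2, 3, 2, 4, 2, 2, 3, 5, 1, 3, 6, 4, 6, 2].
The maximum is 6; one witness is 3, 12, 14, 16, 18, 20 at positions 1,2,3,5,9,12.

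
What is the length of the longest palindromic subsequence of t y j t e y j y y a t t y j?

7

Using dp[i][j] = 2 + dp[i+1][j−1] if the ends match, else max(dp[i+1][j], dp[i][j−1]):
dp[1][14] = 7. A witness is jtyyytj at positions 3,4,6,8,9,12,14.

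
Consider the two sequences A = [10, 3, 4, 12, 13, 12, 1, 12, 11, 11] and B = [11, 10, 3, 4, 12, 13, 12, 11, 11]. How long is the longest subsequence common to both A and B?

8

Backtracking the LCS table gives one alignment: 10 (A1,B2) → 3 (A2,B3) → 4 (A3,B4) → 12 (A4,B5) → 13 (A5,B6) → 12 (A8,B7) → 11 (A9,B8) → 11 (A10,B9).
So the longest common subsequence has length 8.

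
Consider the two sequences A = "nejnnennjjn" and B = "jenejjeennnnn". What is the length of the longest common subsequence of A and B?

Backtracking the LCS table gives one alignment: n (A1,B3) → e (A2,B4) → j (A3,B6) → n (A4,B9) → n (A5,B10) → n (A7,B11) → n (A8,B12) → n (A11,B13).
So the longest common subsequence has length 8.

8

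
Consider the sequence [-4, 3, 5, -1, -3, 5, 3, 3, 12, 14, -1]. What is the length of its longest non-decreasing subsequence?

Scanning left to right, the best length ending at each element is: -4→1, 3→2, 5→3, -1→2, -3→2, 5→4, 3→3, 3→4, 12→5, 14→6, -1→3.
So the longest non-decreasing subsequence has length 6, e.g. -4, 3, 5, 5, 12, 14.

6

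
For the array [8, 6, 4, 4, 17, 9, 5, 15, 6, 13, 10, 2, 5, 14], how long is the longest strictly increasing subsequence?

One longest increasing subsequence is 4, 5, 6, 13, 14 (positions 3,7,9,10,14), of length 5; no longer one exists.

5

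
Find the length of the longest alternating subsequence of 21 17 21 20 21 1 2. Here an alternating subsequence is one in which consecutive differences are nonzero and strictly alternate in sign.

Track the best alternating length ending on an up-step vs a down-step at each position: up/down = 1/1, 1/2, 3/1, 3/4, 5/1, 1/6, 7/6.
The maximum over both is 7; one such subsequence is 21, 17, 21, 20, 21, 1, 2.

7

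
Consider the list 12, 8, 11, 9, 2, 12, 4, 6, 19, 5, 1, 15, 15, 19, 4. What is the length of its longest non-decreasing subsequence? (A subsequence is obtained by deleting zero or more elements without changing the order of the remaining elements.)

Scanning left to right, the best length ending at each element is: 12→1, 8→1, 11→2, 9→2, 2→1, 12→3, 4→2, 6→3, 19→4, 5→3, 1→1, 15→4, 15→5, 19→6, 4→3.
So the longest non-decreasing subsequence has length 6, e.g. 8, 11, 12, 15, 15, 19.

6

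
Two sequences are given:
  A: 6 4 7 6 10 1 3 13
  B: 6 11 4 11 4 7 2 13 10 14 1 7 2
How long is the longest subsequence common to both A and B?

A longest common subsequence is 6, 4, 7, 10, 1 (length 5); the LCS DP confirms no longer common subsequence exists.

5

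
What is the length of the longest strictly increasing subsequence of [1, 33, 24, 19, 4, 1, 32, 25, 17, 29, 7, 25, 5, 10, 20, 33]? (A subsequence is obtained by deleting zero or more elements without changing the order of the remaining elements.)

Let dp[i] be the longest increasing subsequence ending at position i. Then dp = [1, 2, 2, 2, 2, 1, 3, 3, 3, 4, 3, 4, 3, 4, 5, 6].
The maximum is 6; one witness is 1, 4, 7, 10, 20, 33 at positions 1,5,11,14,15,16.

6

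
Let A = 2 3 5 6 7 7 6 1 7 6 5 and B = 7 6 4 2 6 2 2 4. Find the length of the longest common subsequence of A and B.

3

Backtracking the LCS table gives one alignment: 7 (A6,B1) → 6 (A7,B2) → 6 (A10,B5).
So the longest common subsequence has length 3.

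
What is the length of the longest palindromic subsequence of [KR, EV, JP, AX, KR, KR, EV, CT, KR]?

Using dp[i][j] = 2 + dp[i+1][j−1] if the ends match, else max(dp[i+1][j], dp[i][j−1]):
dp[1][9] = 6. A witness is KR EV KR KR EV KR at positions 1,2,5,6,7,9.

6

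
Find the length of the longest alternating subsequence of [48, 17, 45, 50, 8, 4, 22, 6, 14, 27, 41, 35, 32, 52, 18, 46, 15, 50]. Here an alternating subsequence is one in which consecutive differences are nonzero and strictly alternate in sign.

A longest alternating subsequence is 48, 17, 45, 8, 22, 6, 41, 35, 52, 18, 46, 15, 50 (positions 1,2,3,5,7,8,11,12,14,15,16,17,18); its 12 consecutive differences strictly alternate in sign, and length 13 is optimal.

13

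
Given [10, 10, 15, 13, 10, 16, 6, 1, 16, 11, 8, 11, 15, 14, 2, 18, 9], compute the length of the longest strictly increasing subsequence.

Scanning left to right, the best length ending at each element is: 10→1, 10→1, 15→2, 13→2, 10→1, 16→3, 6→1, 1→1, 16→3, 11→2, 8→2, 11→3, 15→4, 14→4, 2→2, 18→5, 9→3.
So the longest increasing subsequence has length 5, e.g. 6, 8, 11, 15, 18.

5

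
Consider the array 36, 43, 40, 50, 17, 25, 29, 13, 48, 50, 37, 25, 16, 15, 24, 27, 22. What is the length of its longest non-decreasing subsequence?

5

Scanning left to right, the best length ending at each element is: 36→1, 43→2, 40→2, 50→3, 17→1, 25→2, 29→3, 13→1, 48→4, 50→5, 37→4, 25→3, 16→2, 15→2, 24→3, 27→4, 22→3.
So the longest non-decreasing subsequence has length 5, e.g. 17, 25, 29, 48, 50.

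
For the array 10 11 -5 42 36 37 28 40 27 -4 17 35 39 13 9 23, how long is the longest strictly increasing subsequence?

One longest increasing subsequence is 10, 11, 36, 37, 40 (positions 1,2,5,6,8), of length 5; no longer one exists.

5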